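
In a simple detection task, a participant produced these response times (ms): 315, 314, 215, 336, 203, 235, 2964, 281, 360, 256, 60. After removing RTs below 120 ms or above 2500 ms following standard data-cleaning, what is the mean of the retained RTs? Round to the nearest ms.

Excluded: 60, 2964
Retained (n=9): Σ = 2515
Mean = 2515/9 = 279.4444

279 ms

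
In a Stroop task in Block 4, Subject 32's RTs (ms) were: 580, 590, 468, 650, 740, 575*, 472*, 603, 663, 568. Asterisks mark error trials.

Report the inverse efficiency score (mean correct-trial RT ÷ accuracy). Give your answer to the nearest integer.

Correct trials (n=8): 580, 590, 468, 650, 740, 603, 663, 568
Mean correct RT = 4862/8 = 607.7500 ms
Proportion correct = 8/10
IES = 607.7500 / (8/10) = 759.688 ms

760 ms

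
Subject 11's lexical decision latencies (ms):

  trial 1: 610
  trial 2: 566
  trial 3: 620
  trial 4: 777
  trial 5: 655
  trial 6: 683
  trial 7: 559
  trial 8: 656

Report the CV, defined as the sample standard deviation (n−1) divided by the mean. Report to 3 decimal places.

0.109

n = 8, Σ = 5126, M = 640.7500
Σ(x−M)² = 34431.500; s = √(34431.500/7) = 70.1341
CV = 70.1341 / 640.7500 = 0.10946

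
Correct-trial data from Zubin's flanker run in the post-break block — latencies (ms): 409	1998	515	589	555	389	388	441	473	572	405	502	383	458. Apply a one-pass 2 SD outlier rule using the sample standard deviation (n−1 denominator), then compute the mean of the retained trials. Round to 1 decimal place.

n = 14, ΣRT = 8077, M = 576.929
Σ(x−M)² = 2239344.93; s = √(2239344.93/13) = 415.039
Cutoffs: 576.929 ± 2·415.039 → [-253.1, 1407.0]
Outside: 1998 → excluded.
Retained (n=13): Σ = 6079, mean = 6079/13 = 467.615

467.6 ms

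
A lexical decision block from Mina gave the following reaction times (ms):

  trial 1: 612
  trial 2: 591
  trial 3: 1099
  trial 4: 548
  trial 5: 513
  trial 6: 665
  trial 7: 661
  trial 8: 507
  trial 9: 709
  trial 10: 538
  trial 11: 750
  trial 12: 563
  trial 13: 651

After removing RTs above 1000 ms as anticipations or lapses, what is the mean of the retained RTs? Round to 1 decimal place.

609.0 ms

Excluded: 1099
Retained (n=12): Σ = 7308
Mean = 7308/12 = 609.0000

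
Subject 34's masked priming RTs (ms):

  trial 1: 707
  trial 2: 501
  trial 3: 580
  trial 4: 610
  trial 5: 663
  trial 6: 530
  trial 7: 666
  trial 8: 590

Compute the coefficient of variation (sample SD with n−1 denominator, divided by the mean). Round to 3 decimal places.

n = 8, Σ = 4847, M = 605.8750
Σ(x−M)² = 34798.875; s = √(34798.875/7) = 70.5072
CV = 70.5072 / 605.8750 = 0.11637

0.116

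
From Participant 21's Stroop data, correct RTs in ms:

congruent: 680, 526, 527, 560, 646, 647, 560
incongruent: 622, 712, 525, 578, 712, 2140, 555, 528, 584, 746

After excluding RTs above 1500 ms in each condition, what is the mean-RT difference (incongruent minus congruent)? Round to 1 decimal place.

25.7 ms

incongruent: exclude 2140
M(congruent) = 4146/7 = 592.286
M(incongruent) = 5562/9 = 618.000
Difference = 618.000 − 592.286 = 25.714 ms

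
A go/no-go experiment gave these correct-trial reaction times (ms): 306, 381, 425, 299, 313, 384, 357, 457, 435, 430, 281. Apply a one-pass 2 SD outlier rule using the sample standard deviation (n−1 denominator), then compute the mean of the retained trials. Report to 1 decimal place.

369.8 ms

n = 11, ΣRT = 4068, M = 369.818
Σ(x−M)² = 39211.64; s = √(39211.64/10) = 62.619
Cutoffs: 369.818 ± 2·62.619 → [244.6, 495.1]
No RTs fall outside the cutoffs; all 11 retained. Mean = 4068/11 = 369.818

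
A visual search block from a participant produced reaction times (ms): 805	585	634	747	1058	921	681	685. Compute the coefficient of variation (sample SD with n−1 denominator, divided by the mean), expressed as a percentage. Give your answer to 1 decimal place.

20.7%

n = 8, Σ = 6116, M = 764.5000
Σ(x−M)² = 175124.000; s = √(175124.000/7) = 158.1699
CV = 158.1699 / 764.5000 = 0.20689 = 20.689%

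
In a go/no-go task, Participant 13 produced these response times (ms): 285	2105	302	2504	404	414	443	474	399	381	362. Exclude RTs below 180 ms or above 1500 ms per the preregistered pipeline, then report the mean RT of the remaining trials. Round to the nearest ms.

385 ms

Excluded: 2105, 2504
Retained (n=9): Σ = 3464
Mean = 3464/9 = 384.8889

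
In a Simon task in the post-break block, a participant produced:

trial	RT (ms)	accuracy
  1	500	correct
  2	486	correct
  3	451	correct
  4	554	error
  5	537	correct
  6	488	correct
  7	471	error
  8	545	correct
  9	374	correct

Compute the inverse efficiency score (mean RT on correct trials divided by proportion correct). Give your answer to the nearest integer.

Correct trials (n=7): 500, 486, 451, 537, 488, 545, 374
Mean correct RT = 3381/7 = 483.0000 ms
Proportion correct = 7/9
IES = 483.0000 / (7/9) = 621.000 ms

621 ms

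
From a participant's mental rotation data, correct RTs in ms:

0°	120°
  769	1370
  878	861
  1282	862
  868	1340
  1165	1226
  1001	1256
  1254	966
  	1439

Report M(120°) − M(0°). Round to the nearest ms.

134 ms

M(0°) = 7217/7 = 1031.000
M(120°) = 9320/8 = 1165.000
Difference = 1165.000 − 1031.000 = 134.000 ms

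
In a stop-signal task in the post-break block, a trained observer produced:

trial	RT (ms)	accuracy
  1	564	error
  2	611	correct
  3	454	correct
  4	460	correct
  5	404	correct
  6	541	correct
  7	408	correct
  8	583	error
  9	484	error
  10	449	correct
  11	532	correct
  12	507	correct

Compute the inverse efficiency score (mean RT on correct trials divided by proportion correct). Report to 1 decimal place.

646.8 ms

Correct trials (n=9): 611, 454, 460, 404, 541, 408, 449, 532, 507
Mean correct RT = 4366/9 = 485.1111 ms
Proportion correct = 9/12
IES = 485.1111 / (9/12) = 646.815 ms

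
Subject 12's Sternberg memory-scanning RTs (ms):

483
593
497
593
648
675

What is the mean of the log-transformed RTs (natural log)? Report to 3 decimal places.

ln(RT): 6.1800, 6.3852, 6.2086, 6.3852, 6.4739, 6.5147
Σ ln(RT) = 38.1476
Mean = 38.1476/6 = 6.35793

6.358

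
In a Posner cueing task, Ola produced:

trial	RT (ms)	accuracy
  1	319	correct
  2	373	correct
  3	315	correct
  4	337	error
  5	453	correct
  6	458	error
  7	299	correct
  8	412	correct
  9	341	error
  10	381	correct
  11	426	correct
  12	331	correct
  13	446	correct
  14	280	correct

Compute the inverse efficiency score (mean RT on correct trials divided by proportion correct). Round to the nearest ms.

Correct trials (n=11): 319, 373, 315, 453, 299, 412, 381, 426, 331, 446, 280
Mean correct RT = 4035/11 = 366.8182 ms
Proportion correct = 11/14
IES = 366.8182 / (11/14) = 466.860 ms

467 ms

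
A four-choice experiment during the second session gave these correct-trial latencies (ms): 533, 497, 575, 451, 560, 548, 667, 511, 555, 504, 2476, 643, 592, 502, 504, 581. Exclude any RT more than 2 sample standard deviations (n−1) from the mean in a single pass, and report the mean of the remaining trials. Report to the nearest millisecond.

n = 16, ΣRT = 10699, M = 668.688
Σ(x−M)² = 3530861.44; s = √(3530861.44/15) = 485.171
Cutoffs: 668.688 ± 2·485.171 → [-301.7, 1639.0]
Outside: 2476 → excluded.
Retained (n=15): Σ = 8223, mean = 8223/15 = 548.200

548 ms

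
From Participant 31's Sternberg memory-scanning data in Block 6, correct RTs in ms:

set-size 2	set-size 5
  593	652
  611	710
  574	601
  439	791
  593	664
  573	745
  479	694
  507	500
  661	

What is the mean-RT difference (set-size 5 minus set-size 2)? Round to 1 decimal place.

M(set-size 2) = 5030/9 = 558.889
M(set-size 5) = 5357/8 = 669.625
Difference = 669.625 − 558.889 = 110.736 ms

110.7 ms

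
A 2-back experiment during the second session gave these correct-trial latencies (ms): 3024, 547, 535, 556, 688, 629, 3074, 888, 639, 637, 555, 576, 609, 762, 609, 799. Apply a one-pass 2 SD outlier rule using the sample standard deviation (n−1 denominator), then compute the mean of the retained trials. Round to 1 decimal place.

644.9 ms

n = 16, ΣRT = 15127, M = 945.438
Σ(x−M)² = 10259215.94; s = √(10259215.94/15) = 827.011
Cutoffs: 945.438 ± 2·827.011 → [-708.6, 2599.5]
Outside: 3024, 3074 → excluded.
Retained (n=14): Σ = 9029, mean = 9029/14 = 644.929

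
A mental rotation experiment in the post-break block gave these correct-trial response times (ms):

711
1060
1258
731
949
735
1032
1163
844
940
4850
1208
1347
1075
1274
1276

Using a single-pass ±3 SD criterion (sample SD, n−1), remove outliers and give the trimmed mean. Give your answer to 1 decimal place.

n = 16, ΣRT = 20453, M = 1278.312
Σ(x−M)² = 14258125.44; s = √(14258125.44/15) = 974.957
Cutoffs: 1278.312 ± 3·974.957 → [-1646.6, 4203.2]
Outside: 4850 → excluded.
Retained (n=15): Σ = 15603, mean = 15603/15 = 1040.200

1040.2 ms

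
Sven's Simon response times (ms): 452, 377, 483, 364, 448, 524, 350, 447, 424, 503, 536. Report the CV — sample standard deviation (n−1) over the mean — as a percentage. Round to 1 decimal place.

n = 11, Σ = 4908, M = 446.1818
Σ(x−M)² = 40027.636; s = √(40027.636/10) = 63.2674
CV = 63.2674 / 446.1818 = 0.14180 = 14.180%

14.2%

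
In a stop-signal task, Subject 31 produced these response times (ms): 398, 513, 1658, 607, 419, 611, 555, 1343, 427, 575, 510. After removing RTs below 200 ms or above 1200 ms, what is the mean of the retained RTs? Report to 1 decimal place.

512.8 ms

Excluded: 1343, 1658
Retained (n=9): Σ = 4615
Mean = 4615/9 = 512.7778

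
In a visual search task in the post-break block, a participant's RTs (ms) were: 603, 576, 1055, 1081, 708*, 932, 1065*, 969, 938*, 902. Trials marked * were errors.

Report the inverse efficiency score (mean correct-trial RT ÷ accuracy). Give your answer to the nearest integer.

1249 ms

Correct trials (n=7): 603, 576, 1055, 1081, 932, 969, 902
Mean correct RT = 6118/7 = 874.0000 ms
Proportion correct = 7/10
IES = 874.0000 / (7/10) = 1248.571 ms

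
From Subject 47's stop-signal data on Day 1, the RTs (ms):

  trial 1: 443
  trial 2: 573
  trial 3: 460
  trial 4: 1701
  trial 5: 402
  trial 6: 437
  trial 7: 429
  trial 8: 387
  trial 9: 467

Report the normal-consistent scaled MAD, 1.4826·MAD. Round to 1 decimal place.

Sorted: 387, 402, 429, 437, 443, 460, 467, 573, 1701 → median = 443
|x − 443| sorted: 0, 6, 14, 17, 24, 41, 56, 130, 1258 → MAD = 24
Robust SD ≈ 1.4826 × 24 = 35.582

35.6 ms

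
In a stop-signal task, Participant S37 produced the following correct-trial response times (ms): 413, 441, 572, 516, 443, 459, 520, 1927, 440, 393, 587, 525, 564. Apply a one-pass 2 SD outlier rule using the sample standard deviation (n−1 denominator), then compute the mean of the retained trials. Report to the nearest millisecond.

n = 13, ΣRT = 7800, M = 600.000
Σ(x−M)² = 1955488.00; s = √(1955488.00/12) = 403.680
Cutoffs: 600.000 ± 2·403.680 → [-207.4, 1407.4]
Outside: 1927 → excluded.
Retained (n=12): Σ = 5873, mean = 5873/12 = 489.417

489 ms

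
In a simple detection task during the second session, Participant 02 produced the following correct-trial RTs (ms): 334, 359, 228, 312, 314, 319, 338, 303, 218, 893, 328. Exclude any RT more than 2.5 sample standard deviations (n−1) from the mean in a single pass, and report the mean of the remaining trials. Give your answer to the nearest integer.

305 ms

n = 11, ΣRT = 3946, M = 358.727
Σ(x−M)² = 333194.18; s = √(333194.18/10) = 182.536
Cutoffs: 358.727 ± 2.5·182.536 → [-97.6, 815.1]
Outside: 893 → excluded.
Retained (n=10): Σ = 3053, mean = 3053/10 = 305.300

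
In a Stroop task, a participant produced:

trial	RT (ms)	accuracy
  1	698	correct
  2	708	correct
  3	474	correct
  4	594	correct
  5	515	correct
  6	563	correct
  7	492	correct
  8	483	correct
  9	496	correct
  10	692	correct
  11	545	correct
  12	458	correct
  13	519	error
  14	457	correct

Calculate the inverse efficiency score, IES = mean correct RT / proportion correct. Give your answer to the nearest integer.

594 ms

Correct trials (n=13): 698, 708, 474, 594, 515, 563, 492, 483, 496, 692, 545, 458, 457
Mean correct RT = 7175/13 = 551.9231 ms
Proportion correct = 13/14
IES = 551.9231 / (13/14) = 594.379 ms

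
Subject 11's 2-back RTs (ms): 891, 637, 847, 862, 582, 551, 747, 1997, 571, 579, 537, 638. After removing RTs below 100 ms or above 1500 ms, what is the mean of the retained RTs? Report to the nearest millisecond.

677 ms

Excluded: 1997
Retained (n=11): Σ = 7442
Mean = 7442/11 = 676.5455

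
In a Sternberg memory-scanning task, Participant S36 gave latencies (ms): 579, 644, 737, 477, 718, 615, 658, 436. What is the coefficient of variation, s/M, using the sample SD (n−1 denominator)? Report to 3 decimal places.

n = 8, Σ = 4864, M = 608.0000
Σ(x−M)² = 80172.000; s = √(80172.000/7) = 107.0194
CV = 107.0194 / 608.0000 = 0.17602

0.176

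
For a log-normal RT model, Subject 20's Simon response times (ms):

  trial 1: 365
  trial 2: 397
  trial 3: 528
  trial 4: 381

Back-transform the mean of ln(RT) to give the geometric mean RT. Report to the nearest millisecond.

ln(RT): 5.8999, 5.9839, 6.2691, 5.9428
Mean ln(RT) = 24.0957/4 = 6.02393
Geometric mean = exp(6.02393) = 413.20 ms

413 ms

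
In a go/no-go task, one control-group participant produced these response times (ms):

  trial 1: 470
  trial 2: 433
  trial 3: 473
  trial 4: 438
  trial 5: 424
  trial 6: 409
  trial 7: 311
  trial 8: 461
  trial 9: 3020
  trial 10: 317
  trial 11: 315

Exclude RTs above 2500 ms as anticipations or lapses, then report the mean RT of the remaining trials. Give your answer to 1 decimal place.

Excluded: 3020
Retained (n=10): Σ = 4051
Mean = 4051/10 = 405.1000

405.1 ms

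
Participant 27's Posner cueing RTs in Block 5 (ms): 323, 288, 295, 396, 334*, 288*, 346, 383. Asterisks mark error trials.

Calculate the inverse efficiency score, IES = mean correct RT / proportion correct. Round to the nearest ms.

451 ms

Correct trials (n=6): 323, 288, 295, 396, 346, 383
Mean correct RT = 2031/6 = 338.5000 ms
Proportion correct = 6/8
IES = 338.5000 / (6/8) = 451.333 ms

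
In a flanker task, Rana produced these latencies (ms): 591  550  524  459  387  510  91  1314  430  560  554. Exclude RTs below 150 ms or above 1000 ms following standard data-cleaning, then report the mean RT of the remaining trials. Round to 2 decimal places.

Excluded: 91, 1314
Retained (n=9): Σ = 4565
Mean = 4565/9 = 507.2222

507.22 ms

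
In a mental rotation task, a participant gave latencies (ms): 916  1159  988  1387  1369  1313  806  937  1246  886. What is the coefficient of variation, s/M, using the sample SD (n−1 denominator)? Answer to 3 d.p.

n = 10, Σ = 11007, M = 1100.7000
Σ(x−M)² = 430092.100; s = √(430092.100/9) = 218.6047
CV = 218.6047 / 1100.7000 = 0.19861

0.199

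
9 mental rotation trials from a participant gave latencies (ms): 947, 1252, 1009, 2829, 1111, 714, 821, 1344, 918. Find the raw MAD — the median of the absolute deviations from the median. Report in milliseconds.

188 ms

Sorted: 714, 821, 918, 947, 1009, 1111, 1252, 1344, 2829 → median = 1009
|x − 1009|: 62, 243, 0, 1820, 102, 295, 188, 335, 91
Sorted deviations: 0, 62, 91, 102, 188, 243, 295, 335, 1820 → MAD = 188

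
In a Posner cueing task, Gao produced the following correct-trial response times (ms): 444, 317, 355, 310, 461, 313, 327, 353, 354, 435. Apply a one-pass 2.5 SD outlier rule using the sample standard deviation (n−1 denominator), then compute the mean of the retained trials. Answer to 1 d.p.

n = 10, ΣRT = 3669, M = 366.900
Σ(x−M)² = 30162.90; s = √(30162.90/9) = 57.892
Cutoffs: 366.900 ± 2.5·57.892 → [222.2, 511.6]
No RTs fall outside the cutoffs; all 10 retained. Mean = 3669/10 = 366.900

366.9 ms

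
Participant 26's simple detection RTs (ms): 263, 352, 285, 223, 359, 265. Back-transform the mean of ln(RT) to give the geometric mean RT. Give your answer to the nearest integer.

ln(RT): 5.5722, 5.8636, 5.6525, 5.4072, 5.8833, 5.5797
Mean ln(RT) = 33.9585/6 = 5.65975
Geometric mean = exp(5.65975) = 287.08 ms

287 ms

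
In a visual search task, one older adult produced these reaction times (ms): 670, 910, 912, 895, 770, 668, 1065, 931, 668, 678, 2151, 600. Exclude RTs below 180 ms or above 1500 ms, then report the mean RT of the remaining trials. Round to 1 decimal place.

797.0 ms

Excluded: 2151
Retained (n=11): Σ = 8767
Mean = 8767/11 = 797.0000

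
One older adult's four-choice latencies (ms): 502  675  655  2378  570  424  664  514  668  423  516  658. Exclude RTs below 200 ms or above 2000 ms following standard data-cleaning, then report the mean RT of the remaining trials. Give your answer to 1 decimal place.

569.9 ms

Excluded: 2378
Retained (n=11): Σ = 6269
Mean = 6269/11 = 569.9091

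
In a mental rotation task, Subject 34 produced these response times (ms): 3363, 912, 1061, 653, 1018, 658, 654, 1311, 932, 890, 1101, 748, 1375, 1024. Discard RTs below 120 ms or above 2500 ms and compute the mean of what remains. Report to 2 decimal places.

Excluded: 3363
Retained (n=13): Σ = 12337
Mean = 12337/13 = 949.0000

949.00 ms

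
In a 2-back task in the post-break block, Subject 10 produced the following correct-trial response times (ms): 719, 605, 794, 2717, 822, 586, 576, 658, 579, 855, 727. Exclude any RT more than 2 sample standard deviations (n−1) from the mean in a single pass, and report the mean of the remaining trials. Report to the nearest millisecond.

n = 11, ΣRT = 9638, M = 876.182
Σ(x−M)² = 3829485.64; s = √(3829485.64/10) = 618.828
Cutoffs: 876.182 ± 2·618.828 → [-361.5, 2113.8]
Outside: 2717 → excluded.
Retained (n=10): Σ = 6921, mean = 6921/10 = 692.100

692 ms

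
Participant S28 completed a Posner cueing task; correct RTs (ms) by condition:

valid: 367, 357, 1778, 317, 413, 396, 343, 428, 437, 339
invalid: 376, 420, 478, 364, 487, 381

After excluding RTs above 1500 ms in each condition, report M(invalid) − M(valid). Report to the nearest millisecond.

valid: exclude 1778
M(valid) = 3397/9 = 377.444
M(invalid) = 2506/6 = 417.667
Difference = 417.667 − 377.444 = 40.222 ms

40 ms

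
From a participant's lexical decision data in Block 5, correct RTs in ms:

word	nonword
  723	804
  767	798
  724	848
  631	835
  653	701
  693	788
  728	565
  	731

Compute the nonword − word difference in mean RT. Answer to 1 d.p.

56.0 ms

M(word) = 4919/7 = 702.714
M(nonword) = 6070/8 = 758.750
Difference = 758.750 − 702.714 = 56.036 ms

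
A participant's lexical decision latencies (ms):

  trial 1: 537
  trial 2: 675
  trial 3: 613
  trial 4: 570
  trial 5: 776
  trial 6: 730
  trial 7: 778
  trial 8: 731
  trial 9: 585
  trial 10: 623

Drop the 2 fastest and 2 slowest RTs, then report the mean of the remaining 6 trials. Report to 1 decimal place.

659.5 ms

Sorted: 537, 570, 585, 613, 623, 675, 730, 731, 776, 778
Drop lowest 2 (537, 570) and highest 2 (776, 778)
Remaining (n=6): Σ = 3957, mean = 3957/6 = 659.500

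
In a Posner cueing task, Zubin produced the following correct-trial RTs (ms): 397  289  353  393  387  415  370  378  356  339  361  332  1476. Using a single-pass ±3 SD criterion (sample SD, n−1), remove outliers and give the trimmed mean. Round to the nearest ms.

364 ms

n = 13, ΣRT = 5846, M = 449.692
Σ(x−M)² = 1153842.77; s = √(1153842.77/12) = 310.086
Cutoffs: 449.692 ± 3·310.086 → [-480.6, 1380.0]
Outside: 1476 → excluded.
Retained (n=12): Σ = 4370, mean = 4370/12 = 364.167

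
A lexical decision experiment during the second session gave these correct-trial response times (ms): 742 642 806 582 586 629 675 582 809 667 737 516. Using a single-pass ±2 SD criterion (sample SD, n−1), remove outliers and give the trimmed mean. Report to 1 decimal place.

n = 12, ΣRT = 7973, M = 664.417
Σ(x−M)² = 95874.92; s = √(95874.92/11) = 93.359
Cutoffs: 664.417 ± 2·93.359 → [477.7, 851.1]
No RTs fall outside the cutoffs; all 12 retained. Mean = 7973/12 = 664.417

664.4 ms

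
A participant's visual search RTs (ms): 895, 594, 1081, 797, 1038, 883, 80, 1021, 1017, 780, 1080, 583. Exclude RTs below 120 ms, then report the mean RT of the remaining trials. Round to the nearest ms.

888 ms

Excluded: 80
Retained (n=11): Σ = 9769
Mean = 9769/11 = 888.0909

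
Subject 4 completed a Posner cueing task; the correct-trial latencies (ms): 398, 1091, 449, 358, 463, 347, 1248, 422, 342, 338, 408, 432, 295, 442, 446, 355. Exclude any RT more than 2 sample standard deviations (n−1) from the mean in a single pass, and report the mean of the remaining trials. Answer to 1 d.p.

n = 16, ΣRT = 7834, M = 489.625
Σ(x−M)² = 1104719.75; s = √(1104719.75/15) = 271.382
Cutoffs: 489.625 ± 2·271.382 → [-53.1, 1032.4]
Outside: 1091, 1248 → excluded.
Retained (n=14): Σ = 5495, mean = 5495/14 = 392.500

392.5 ms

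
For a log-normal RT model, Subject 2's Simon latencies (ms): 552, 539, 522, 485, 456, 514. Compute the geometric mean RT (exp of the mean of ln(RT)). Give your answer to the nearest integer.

ln(RT): 6.3135, 6.2897, 6.2577, 6.1841, 6.1225, 6.2422
Mean ln(RT) = 37.4098/6 = 6.23497
Geometric mean = exp(6.23497) = 510.28 ms

510 ms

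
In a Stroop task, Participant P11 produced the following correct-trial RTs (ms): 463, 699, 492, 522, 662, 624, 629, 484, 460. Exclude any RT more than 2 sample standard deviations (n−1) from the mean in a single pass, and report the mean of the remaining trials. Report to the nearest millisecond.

n = 9, ΣRT = 5035, M = 559.444
Σ(x−M)² = 69832.22; s = √(69832.22/8) = 93.429
Cutoffs: 559.444 ± 2·93.429 → [372.6, 746.3]
No RTs fall outside the cutoffs; all 9 retained. Mean = 5035/9 = 559.444

559 ms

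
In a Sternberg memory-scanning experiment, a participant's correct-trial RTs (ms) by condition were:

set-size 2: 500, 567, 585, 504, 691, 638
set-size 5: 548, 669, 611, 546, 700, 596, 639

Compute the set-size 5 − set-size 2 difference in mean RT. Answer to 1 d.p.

34.7 ms

M(set-size 2) = 3485/6 = 580.833
M(set-size 5) = 4309/7 = 615.571
Difference = 615.571 − 580.833 = 34.738 ms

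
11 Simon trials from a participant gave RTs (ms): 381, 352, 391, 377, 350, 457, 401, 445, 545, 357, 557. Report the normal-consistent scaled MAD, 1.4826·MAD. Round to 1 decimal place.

Sorted: 350, 352, 357, 377, 381, 391, 401, 445, 457, 545, 557 → median = 391
|x − 391| sorted: 0, 10, 10, 14, 34, 39, 41, 54, 66, 154, 166 → MAD = 39
Robust SD ≈ 1.4826 × 39 = 57.821

57.8 ms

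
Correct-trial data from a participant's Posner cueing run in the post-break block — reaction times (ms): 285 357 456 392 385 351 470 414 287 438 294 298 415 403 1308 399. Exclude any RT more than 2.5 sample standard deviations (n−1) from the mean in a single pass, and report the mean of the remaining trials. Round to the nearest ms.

n = 16, ΣRT = 6952, M = 434.500
Σ(x−M)² = 867504.00; s = √(867504.00/15) = 240.486
Cutoffs: 434.500 ± 2.5·240.486 → [-166.7, 1035.7]
Outside: 1308 → excluded.
Retained (n=15): Σ = 5644, mean = 5644/15 = 376.267

376 ms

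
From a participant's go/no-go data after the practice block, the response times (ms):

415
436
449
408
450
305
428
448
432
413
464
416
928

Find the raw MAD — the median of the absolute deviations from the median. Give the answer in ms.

17 ms

Sorted: 305, 408, 413, 415, 416, 428, 432, 436, 448, 449, 450, 464, 928 → median = 432
|x − 432|: 17, 4, 17, 24, 18, 127, 4, 16, 0, 19, 32, 16, 496
Sorted deviations: 0, 4, 4, 16, 16, 17, 17, 18, 19, 24, 32, 127, 496 → MAD = 17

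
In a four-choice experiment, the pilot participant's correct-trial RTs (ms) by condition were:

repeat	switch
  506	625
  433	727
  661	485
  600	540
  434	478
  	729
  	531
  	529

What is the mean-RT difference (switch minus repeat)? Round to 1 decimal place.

M(repeat) = 2634/5 = 526.800
M(switch) = 4644/8 = 580.500
Difference = 580.500 − 526.800 = 53.700 ms

53.7 ms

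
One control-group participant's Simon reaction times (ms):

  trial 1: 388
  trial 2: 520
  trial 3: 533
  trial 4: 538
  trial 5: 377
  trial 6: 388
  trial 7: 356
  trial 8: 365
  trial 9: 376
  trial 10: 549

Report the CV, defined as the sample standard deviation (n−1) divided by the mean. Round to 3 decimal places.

0.190

n = 10, Σ = 4390, M = 439.0000
Σ(x−M)² = 62678.000; s = √(62678.000/9) = 83.4519
CV = 83.4519 / 439.0000 = 0.19010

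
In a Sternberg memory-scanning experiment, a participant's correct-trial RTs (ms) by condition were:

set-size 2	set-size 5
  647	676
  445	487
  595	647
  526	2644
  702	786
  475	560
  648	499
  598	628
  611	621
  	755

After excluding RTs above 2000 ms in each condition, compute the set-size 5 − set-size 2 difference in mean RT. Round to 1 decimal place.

set-size 5: exclude 2644
M(set-size 2) = 5247/9 = 583.000
M(set-size 5) = 5659/9 = 628.778
Difference = 628.778 − 583.000 = 45.778 ms

45.8 ms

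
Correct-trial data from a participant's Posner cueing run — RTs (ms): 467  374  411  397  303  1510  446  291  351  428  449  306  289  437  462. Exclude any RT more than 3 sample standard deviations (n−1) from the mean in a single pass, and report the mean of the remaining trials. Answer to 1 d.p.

386.5 ms

n = 15, ΣRT = 6921, M = 461.400
Σ(x−M)² = 1236207.60; s = √(1236207.60/14) = 297.154
Cutoffs: 461.400 ± 3·297.154 → [-430.1, 1352.9]
Outside: 1510 → excluded.
Retained (n=14): Σ = 5411, mean = 5411/14 = 386.500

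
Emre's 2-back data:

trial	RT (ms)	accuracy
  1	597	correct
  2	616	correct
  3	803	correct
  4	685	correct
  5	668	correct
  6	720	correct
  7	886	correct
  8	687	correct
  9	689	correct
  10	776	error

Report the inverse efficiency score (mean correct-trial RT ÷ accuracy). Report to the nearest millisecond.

Correct trials (n=9): 597, 616, 803, 685, 668, 720, 886, 687, 689
Mean correct RT = 6351/9 = 705.6667 ms
Proportion correct = 9/10
IES = 705.6667 / (9/10) = 784.074 ms

784 ms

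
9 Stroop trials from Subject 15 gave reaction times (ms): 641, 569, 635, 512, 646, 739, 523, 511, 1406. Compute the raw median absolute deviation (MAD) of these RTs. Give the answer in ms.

104 ms

Sorted: 511, 512, 523, 569, 635, 641, 646, 739, 1406 → median = 635
|x − 635|: 6, 66, 0, 123, 11, 104, 112, 124, 771
Sorted deviations: 0, 6, 11, 66, 104, 112, 123, 124, 771 → MAD = 104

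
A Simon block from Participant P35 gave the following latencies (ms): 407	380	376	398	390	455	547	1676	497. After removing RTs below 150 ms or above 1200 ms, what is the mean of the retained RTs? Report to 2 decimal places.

Excluded: 1676
Retained (n=8): Σ = 3450
Mean = 3450/8 = 431.2500

431.25 ms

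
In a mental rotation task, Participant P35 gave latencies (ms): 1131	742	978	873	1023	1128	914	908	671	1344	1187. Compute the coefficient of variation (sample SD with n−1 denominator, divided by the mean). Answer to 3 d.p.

n = 11, Σ = 10899, M = 990.8182
Σ(x−M)² = 393729.636; s = √(393729.636/10) = 198.4262
CV = 198.4262 / 990.8182 = 0.20027

0.200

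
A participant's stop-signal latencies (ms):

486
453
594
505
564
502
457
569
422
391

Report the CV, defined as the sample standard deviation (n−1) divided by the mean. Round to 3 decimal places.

0.134

n = 10, Σ = 4943, M = 494.3000
Σ(x−M)² = 39616.100; s = √(39616.100/9) = 66.3460
CV = 66.3460 / 494.3000 = 0.13422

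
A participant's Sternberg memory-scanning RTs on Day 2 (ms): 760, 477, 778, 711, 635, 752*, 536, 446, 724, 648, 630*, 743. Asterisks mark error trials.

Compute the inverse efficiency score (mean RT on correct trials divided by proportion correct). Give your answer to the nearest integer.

775 ms

Correct trials (n=10): 760, 477, 778, 711, 635, 536, 446, 724, 648, 743
Mean correct RT = 6458/10 = 645.8000 ms
Proportion correct = 10/12
IES = 645.8000 / (10/12) = 774.960 ms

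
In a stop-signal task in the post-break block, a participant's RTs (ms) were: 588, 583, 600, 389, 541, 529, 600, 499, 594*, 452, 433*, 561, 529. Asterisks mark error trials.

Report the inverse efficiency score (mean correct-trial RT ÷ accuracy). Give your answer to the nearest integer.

Correct trials (n=11): 588, 583, 600, 389, 541, 529, 600, 499, 452, 561, 529
Mean correct RT = 5871/11 = 533.7273 ms
Proportion correct = 11/13
IES = 533.7273 / (11/13) = 630.769 ms

631 ms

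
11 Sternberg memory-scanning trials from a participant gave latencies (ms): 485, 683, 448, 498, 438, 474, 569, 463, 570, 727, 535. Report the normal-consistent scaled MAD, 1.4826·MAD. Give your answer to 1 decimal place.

Sorted: 438, 448, 463, 474, 485, 498, 535, 569, 570, 683, 727 → median = 498
|x − 498| sorted: 0, 13, 24, 35, 37, 50, 60, 71, 72, 185, 229 → MAD = 50
Robust SD ≈ 1.4826 × 50 = 74.130

74.1 ms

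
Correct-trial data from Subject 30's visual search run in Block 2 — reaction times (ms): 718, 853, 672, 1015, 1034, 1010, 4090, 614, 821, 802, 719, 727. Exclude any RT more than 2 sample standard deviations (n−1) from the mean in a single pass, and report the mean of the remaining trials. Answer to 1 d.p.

n = 12, ΣRT = 13075, M = 1089.583
Σ(x−M)² = 10035726.92; s = √(10035726.92/11) = 955.164
Cutoffs: 1089.583 ± 2·955.164 → [-820.7, 2999.9]
Outside: 4090 → excluded.
Retained (n=11): Σ = 8985, mean = 8985/11 = 816.818

816.8 ms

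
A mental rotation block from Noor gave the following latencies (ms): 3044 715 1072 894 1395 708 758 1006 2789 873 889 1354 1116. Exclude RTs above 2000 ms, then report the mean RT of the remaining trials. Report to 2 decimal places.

Excluded: 2789, 3044
Retained (n=11): Σ = 10780
Mean = 10780/11 = 980.0000

980.00 ms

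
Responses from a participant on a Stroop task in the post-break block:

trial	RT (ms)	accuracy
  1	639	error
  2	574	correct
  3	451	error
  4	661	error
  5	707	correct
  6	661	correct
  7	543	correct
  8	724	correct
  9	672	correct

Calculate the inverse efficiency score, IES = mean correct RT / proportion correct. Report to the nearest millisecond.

Correct trials (n=6): 574, 707, 661, 543, 724, 672
Mean correct RT = 3881/6 = 646.8333 ms
Proportion correct = 6/9
IES = 646.8333 / (6/9) = 970.250 ms

970 ms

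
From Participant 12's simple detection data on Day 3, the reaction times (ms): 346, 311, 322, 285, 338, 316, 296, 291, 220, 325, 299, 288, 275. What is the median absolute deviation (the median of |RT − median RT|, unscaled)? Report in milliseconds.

17 ms

Sorted: 220, 275, 285, 288, 291, 296, 299, 311, 316, 322, 325, 338, 346 → median = 299
|x − 299|: 47, 12, 23, 14, 39, 17, 3, 8, 79, 26, 0, 11, 24
Sorted deviations: 0, 3, 8, 11, 12, 14, 17, 23, 24, 26, 39, 47, 79 → MAD = 17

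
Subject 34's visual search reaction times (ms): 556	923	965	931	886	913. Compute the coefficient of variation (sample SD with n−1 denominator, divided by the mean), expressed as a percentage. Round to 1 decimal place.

17.7%

n = 6, Σ = 5174, M = 862.3333
Σ(x−M)² = 115903.333; s = √(115903.333/5) = 152.2520
CV = 152.2520 / 862.3333 = 0.17656 = 17.656%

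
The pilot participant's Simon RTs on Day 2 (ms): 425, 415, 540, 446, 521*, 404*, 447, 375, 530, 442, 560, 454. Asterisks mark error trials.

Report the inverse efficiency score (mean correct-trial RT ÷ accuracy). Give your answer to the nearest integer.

Correct trials (n=10): 425, 415, 540, 446, 447, 375, 530, 442, 560, 454
Mean correct RT = 4634/10 = 463.4000 ms
Proportion correct = 10/12
IES = 463.4000 / (10/12) = 556.080 ms

556 ms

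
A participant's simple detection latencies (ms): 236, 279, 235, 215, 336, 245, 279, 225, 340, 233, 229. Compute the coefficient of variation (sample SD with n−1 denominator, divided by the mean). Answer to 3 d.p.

0.169

n = 11, Σ = 2852, M = 259.2727
Σ(x−M)² = 19258.182; s = √(19258.182/10) = 43.8841
CV = 43.8841 / 259.2727 = 0.16926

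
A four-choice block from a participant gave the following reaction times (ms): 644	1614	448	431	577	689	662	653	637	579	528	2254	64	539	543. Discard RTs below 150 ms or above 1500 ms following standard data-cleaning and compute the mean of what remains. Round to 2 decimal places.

Excluded: 64, 1614, 2254
Retained (n=12): Σ = 6930
Mean = 6930/12 = 577.5000

577.50 ms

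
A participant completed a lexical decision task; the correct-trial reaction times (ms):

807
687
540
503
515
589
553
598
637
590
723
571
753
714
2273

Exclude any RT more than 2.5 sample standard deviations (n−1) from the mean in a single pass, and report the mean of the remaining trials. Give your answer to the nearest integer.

627 ms

n = 15, ΣRT = 11053, M = 736.867
Σ(x−M)² = 2644771.73; s = √(2644771.73/14) = 434.640
Cutoffs: 736.867 ± 2.5·434.640 → [-349.7, 1823.5]
Outside: 2273 → excluded.
Retained (n=14): Σ = 8780, mean = 8780/14 = 627.143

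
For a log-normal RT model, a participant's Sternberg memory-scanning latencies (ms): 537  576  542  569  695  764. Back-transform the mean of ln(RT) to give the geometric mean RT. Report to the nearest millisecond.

608 ms

ln(RT): 6.2860, 6.3561, 6.2953, 6.3439, 6.5439, 6.6386
Mean ln(RT) = 38.4637/6 = 6.41062
Geometric mean = exp(6.41062) = 608.27 ms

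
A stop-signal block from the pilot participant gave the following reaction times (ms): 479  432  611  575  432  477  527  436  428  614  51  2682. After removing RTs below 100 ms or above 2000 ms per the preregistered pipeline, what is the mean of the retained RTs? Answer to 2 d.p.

501.10 ms

Excluded: 51, 2682
Retained (n=10): Σ = 5011
Mean = 5011/10 = 501.1000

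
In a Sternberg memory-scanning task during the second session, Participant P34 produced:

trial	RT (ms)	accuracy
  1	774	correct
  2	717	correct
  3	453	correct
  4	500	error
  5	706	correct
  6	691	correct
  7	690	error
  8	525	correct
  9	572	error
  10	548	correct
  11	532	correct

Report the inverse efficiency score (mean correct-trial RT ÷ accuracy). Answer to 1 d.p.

Correct trials (n=8): 774, 717, 453, 706, 691, 525, 548, 532
Mean correct RT = 4946/8 = 618.2500 ms
Proportion correct = 8/11
IES = 618.2500 / (8/11) = 850.094 ms

850.1 ms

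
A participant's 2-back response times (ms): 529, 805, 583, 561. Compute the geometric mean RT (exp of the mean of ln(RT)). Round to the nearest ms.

611 ms

ln(RT): 6.2710, 6.6908, 6.3682, 6.3297
Mean ln(RT) = 25.6597/4 = 6.41493
Geometric mean = exp(6.41493) = 610.90 ms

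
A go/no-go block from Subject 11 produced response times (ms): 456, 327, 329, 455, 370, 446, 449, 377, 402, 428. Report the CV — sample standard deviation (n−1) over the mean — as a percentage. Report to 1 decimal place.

n = 10, Σ = 4039, M = 403.9000
Σ(x−M)² = 23112.900; s = √(23112.900/9) = 50.6764
CV = 50.6764 / 403.9000 = 0.12547 = 12.547%

12.5%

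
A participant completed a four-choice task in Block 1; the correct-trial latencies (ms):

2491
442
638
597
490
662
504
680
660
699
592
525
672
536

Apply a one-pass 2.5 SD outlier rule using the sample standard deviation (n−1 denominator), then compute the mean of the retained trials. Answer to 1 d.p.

592.1 ms

n = 14, ΣRT = 10188, M = 727.714
Σ(x−M)² = 3433874.86; s = √(3433874.86/13) = 513.950
Cutoffs: 727.714 ± 2.5·513.950 → [-557.2, 2012.6]
Outside: 2491 → excluded.
Retained (n=13): Σ = 7697, mean = 7697/13 = 592.077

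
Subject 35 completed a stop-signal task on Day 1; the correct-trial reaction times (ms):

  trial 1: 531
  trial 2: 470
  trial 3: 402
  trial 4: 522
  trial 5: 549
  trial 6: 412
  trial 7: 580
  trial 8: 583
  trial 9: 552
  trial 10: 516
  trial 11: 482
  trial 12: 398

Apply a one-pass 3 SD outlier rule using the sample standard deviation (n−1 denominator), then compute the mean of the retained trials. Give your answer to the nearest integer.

n = 12, ΣRT = 5997, M = 499.750
Σ(x−M)² = 49070.25; s = √(49070.25/11) = 66.790
Cutoffs: 499.750 ± 3·66.790 → [299.4, 700.1]
No RTs fall outside the cutoffs; all 12 retained. Mean = 5997/12 = 499.750

500 ms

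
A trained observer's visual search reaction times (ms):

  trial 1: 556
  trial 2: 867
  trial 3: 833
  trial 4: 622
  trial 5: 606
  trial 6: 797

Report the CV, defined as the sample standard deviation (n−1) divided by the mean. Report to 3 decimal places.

0.188

n = 6, Σ = 4281, M = 713.5000
Σ(x−M)² = 89549.500; s = √(89549.500/5) = 133.8279
CV = 133.8279 / 713.5000 = 0.18757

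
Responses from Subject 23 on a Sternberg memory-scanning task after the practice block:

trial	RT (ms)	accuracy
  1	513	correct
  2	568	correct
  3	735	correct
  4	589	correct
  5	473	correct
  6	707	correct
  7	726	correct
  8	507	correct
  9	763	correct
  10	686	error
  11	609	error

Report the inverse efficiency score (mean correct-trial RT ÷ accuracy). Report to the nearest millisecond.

Correct trials (n=9): 513, 568, 735, 589, 473, 707, 726, 507, 763
Mean correct RT = 5581/9 = 620.1111 ms
Proportion correct = 9/11
IES = 620.1111 / (9/11) = 757.914 ms

758 ms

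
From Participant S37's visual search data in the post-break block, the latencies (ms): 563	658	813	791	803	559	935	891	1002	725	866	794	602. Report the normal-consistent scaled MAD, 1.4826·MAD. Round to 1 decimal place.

143.8 ms

Sorted: 559, 563, 602, 658, 725, 791, 794, 803, 813, 866, 891, 935, 1002 → median = 794
|x − 794| sorted: 0, 3, 9, 19, 69, 72, 97, 136, 141, 192, 208, 231, 235 → MAD = 97
Robust SD ≈ 1.4826 × 97 = 143.812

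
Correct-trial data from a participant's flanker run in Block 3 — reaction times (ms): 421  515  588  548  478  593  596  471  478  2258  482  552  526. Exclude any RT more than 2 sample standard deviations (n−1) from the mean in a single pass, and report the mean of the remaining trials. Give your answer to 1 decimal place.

n = 13, ΣRT = 8506, M = 654.308
Σ(x−M)² = 2820914.77; s = √(2820914.77/12) = 484.847
Cutoffs: 654.308 ± 2·484.847 → [-315.4, 1624.0]
Outside: 2258 → excluded.
Retained (n=12): Σ = 6248, mean = 6248/12 = 520.667

520.7 ms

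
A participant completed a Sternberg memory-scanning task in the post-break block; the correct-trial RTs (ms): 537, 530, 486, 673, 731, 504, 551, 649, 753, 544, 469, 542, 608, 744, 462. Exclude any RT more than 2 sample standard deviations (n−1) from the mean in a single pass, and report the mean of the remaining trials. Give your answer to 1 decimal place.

n = 15, ΣRT = 8783, M = 585.533
Σ(x−M)² = 142147.73; s = √(142147.73/14) = 100.764
Cutoffs: 585.533 ± 2·100.764 → [384.0, 787.1]
No RTs fall outside the cutoffs; all 15 retained. Mean = 8783/15 = 585.533

585.5 ms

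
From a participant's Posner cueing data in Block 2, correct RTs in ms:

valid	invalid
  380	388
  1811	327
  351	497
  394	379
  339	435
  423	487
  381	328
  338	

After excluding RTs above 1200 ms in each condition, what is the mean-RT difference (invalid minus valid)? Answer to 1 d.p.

valid: exclude 1811
M(valid) = 2606/7 = 372.286
M(invalid) = 2841/7 = 405.857
Difference = 405.857 − 372.286 = 33.571 ms

33.6 ms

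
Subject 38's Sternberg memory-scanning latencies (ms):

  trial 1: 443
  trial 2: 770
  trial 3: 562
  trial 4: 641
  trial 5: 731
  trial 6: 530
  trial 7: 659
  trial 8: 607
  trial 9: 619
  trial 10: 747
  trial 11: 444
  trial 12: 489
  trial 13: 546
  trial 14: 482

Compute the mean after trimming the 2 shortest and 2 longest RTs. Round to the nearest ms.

587 ms

Sorted: 443, 444, 482, 489, 530, 546, 562, 607, 619, 641, 659, 731, 747, 770
Drop lowest 2 (443, 444) and highest 2 (747, 770)
Remaining (n=10): Σ = 5866, mean = 5866/10 = 586.600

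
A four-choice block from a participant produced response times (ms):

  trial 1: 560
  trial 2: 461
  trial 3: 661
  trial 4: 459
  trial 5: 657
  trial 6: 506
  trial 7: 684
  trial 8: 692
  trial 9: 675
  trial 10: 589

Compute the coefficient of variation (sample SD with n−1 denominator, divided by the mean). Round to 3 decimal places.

0.156

n = 10, Σ = 5944, M = 594.4000
Σ(x−M)² = 77560.400; s = √(77560.400/9) = 92.8322
CV = 92.8322 / 594.4000 = 0.15618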